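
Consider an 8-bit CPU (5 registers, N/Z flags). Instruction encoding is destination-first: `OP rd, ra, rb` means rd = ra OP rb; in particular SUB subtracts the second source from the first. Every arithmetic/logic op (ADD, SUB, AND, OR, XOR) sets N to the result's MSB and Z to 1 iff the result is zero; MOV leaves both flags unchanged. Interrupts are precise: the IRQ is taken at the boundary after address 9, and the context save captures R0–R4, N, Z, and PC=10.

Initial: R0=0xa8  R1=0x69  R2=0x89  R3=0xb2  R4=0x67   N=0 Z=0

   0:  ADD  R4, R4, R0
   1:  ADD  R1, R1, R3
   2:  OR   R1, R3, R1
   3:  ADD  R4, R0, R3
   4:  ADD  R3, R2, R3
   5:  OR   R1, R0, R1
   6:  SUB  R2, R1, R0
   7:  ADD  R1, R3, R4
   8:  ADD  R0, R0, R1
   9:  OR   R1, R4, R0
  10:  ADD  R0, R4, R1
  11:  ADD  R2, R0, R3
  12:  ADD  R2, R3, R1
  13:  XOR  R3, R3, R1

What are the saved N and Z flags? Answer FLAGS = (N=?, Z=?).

FLAGS = (N=0, Z=0)

after  0: R0=0xa8 R1=0x69 R2=0x89 R3=0xb2 R4=0x0f  N=0 Z=0
after  1: R0=0xa8 R1=0x1b R2=0x89 R3=0xb2 R4=0x0f  N=0 Z=0
after  2: R0=0xa8 R1=0xbb R2=0x89 R3=0xb2 R4=0x0f  N=1 Z=0
after  3: R0=0xa8 R1=0xbb R2=0x89 R3=0xb2 R4=0x5a  N=0 Z=0
after  4: R0=0xa8 R1=0xbb R2=0x89 R3=0x3b R4=0x5a  N=0 Z=0
after  5: R0=0xa8 R1=0xbb R2=0x89 R3=0x3b R4=0x5a  N=1 Z=0
after  6: R0=0xa8 R1=0xbb R2=0x13 R3=0x3b R4=0x5a  N=0 Z=0
after  7: R0=0xa8 R1=0x95 R2=0x13 R3=0x3b R4=0x5a  N=1 Z=0
after  8: R0=0x3d R1=0x95 R2=0x13 R3=0x3b R4=0x5a  N=0 Z=0
after  9: R0=0x3d R1=0x7f R2=0x13 R3=0x3b R4=0x5a  N=0 Z=0
-- IRQ taken; context saved, return-PC = 10 --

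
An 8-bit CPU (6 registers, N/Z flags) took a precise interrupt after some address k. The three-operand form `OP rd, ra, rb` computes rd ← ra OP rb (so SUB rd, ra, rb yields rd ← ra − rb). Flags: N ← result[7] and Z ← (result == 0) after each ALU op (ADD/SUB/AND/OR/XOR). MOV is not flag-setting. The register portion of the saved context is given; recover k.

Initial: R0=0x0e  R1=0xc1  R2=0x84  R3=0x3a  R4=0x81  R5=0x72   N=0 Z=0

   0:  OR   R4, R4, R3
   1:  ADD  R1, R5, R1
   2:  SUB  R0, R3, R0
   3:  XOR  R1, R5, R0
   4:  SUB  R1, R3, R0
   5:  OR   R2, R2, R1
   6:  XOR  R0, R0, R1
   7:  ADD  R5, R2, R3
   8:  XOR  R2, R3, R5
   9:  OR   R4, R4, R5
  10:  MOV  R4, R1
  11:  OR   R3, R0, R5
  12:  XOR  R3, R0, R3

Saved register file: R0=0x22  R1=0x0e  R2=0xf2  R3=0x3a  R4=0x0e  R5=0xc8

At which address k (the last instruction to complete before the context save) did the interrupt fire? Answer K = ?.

K = 10

after  0: R0=0x0e R1=0xc1 R2=0x84 R3=0x3a R4=0xbb R5=0x72  N=1 Z=0
after  1: R0=0x0e R1=0x33 R2=0x84 R3=0x3a R4=0xbb R5=0x72  N=0 Z=0
after  2: R0=0x2c R1=0x33 R2=0x84 R3=0x3a R4=0xbb R5=0x72  N=0 Z=0
after  3: R0=0x2c R1=0x5e R2=0x84 R3=0x3a R4=0xbb R5=0x72  N=0 Z=0
after  4: R0=0x2c R1=0x0e R2=0x84 R3=0x3a R4=0xbb R5=0x72  N=0 Z=0
after  5: R0=0x2c R1=0x0e R2=0x8e R3=0x3a R4=0xbb R5=0x72  N=1 Z=0
after  6: R0=0x22 R1=0x0e R2=0x8e R3=0x3a R4=0xbb R5=0x72  N=0 Z=0
after  7: R0=0x22 R1=0x0e R2=0x8e R3=0x3a R4=0xbb R5=0xc8  N=1 Z=0
after  8: R0=0x22 R1=0x0e R2=0xf2 R3=0x3a R4=0xbb R5=0xc8  N=1 Z=0
after  9: R0=0x22 R1=0x0e R2=0xf2 R3=0x3a R4=0xfb R5=0xc8  N=1 Z=0
after 10: R0=0x22 R1=0x0e R2=0xf2 R3=0x3a R4=0x0e R5=0xc8  N=1 Z=0
-- IRQ taken; context saved, return-PC = 11 --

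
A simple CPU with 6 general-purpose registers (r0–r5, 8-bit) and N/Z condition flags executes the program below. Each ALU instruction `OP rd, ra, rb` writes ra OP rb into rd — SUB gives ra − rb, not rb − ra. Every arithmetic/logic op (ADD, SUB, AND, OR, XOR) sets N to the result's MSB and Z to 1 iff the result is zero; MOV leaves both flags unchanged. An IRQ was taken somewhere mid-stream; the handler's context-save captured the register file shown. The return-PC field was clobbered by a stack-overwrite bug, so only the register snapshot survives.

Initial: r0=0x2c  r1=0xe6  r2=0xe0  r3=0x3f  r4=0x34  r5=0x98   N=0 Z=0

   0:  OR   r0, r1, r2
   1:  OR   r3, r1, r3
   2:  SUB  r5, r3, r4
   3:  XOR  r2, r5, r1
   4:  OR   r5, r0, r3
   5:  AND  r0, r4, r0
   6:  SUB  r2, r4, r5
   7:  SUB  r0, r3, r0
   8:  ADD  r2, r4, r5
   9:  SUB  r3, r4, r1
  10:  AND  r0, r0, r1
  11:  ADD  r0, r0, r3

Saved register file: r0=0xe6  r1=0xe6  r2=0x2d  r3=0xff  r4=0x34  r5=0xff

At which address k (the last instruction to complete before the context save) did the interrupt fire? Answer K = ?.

K = 4

after  0: r0=0xe6 r1=0xe6 r2=0xe0 r3=0x3f r4=0x34 r5=0x98  N=1 Z=0
after  1: r0=0xe6 r1=0xe6 r2=0xe0 r3=0xff r4=0x34 r5=0x98  N=1 Z=0
after  2: r0=0xe6 r1=0xe6 r2=0xe0 r3=0xff r4=0x34 r5=0xcb  N=1 Z=0
after  3: r0=0xe6 r1=0xe6 r2=0x2d r3=0xff r4=0x34 r5=0xcb  N=0 Z=0
after  4: r0=0xe6 r1=0xe6 r2=0x2d r3=0xff r4=0x34 r5=0xff  N=1 Z=0
-- IRQ taken; context saved, return-PC = 5 --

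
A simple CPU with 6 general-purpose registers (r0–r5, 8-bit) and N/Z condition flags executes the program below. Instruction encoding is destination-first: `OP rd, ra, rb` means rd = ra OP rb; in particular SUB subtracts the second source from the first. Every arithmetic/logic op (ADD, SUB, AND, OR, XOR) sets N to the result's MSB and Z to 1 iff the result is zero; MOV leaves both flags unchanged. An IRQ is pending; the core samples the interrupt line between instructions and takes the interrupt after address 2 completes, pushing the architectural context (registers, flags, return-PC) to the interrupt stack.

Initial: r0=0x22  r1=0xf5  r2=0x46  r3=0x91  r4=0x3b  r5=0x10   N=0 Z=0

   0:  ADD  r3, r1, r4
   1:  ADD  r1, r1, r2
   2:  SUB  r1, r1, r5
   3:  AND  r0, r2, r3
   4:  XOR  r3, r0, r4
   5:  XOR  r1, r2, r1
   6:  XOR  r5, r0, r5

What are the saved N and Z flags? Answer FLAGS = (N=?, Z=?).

FLAGS = (N=0, Z=0)

after  0: r0=0x22 r1=0xf5 r2=0x46 r3=0x30 r4=0x3b r5=0x10  N=0 Z=0
after  1: r0=0x22 r1=0x3b r2=0x46 r3=0x30 r4=0x3b r5=0x10  N=0 Z=0
after  2: r0=0x22 r1=0x2b r2=0x46 r3=0x30 r4=0x3b r5=0x10  N=0 Z=0
-- IRQ taken; context saved, return-PC = 3 --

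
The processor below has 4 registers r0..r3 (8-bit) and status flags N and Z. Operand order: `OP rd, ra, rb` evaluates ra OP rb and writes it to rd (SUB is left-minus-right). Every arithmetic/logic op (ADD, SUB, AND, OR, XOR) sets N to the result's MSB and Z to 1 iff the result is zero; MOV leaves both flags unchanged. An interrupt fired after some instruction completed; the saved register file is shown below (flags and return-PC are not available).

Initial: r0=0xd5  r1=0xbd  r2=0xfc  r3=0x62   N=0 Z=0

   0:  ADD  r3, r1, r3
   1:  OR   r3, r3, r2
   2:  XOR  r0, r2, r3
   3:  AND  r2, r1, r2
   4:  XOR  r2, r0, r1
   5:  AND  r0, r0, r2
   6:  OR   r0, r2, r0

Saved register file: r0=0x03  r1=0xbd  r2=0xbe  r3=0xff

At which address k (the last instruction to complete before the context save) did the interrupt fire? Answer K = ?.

K = 4

after  0: r0=0xd5 r1=0xbd r2=0xfc r3=0x1f  N=0 Z=0
after  1: r0=0xd5 r1=0xbd r2=0xfc r3=0xff  N=1 Z=0
after  2: r0=0x03 r1=0xbd r2=0xfc r3=0xff  N=0 Z=0
after  3: r0=0x03 r1=0xbd r2=0xbc r3=0xff  N=1 Z=0
after  4: r0=0x03 r1=0xbd r2=0xbe r3=0xff  N=1 Z=0
-- IRQ taken; context saved, return-PC = 5 --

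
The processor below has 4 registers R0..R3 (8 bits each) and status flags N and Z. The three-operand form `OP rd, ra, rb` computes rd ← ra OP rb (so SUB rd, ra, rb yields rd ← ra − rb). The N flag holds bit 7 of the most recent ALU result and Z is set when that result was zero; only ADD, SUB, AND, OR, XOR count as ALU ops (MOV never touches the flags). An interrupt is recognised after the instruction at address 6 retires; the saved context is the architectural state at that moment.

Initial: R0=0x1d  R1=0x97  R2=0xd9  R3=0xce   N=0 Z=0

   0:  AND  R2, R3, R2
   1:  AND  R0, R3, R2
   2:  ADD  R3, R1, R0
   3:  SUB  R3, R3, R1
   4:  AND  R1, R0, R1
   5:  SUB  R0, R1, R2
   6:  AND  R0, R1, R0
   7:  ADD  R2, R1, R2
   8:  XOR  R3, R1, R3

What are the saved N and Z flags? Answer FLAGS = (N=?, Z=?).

after  0: R0=0x1d R1=0x97 R2=0xc8 R3=0xce  N=1 Z=0
after  1: R0=0xc8 R1=0x97 R2=0xc8 R3=0xce  N=1 Z=0
after  2: R0=0xc8 R1=0x97 R2=0xc8 R3=0x5f  N=0 Z=0
after  3: R0=0xc8 R1=0x97 R2=0xc8 R3=0xc8  N=1 Z=0
after  4: R0=0xc8 R1=0x80 R2=0xc8 R3=0xc8  N=1 Z=0
after  5: R0=0xb8 R1=0x80 R2=0xc8 R3=0xc8  N=1 Z=0
after  6: R0=0x80 R1=0x80 R2=0xc8 R3=0xc8  N=1 Z=0
-- IRQ taken; context saved, return-PC = 7 --

FLAGS = (N=1, Z=0)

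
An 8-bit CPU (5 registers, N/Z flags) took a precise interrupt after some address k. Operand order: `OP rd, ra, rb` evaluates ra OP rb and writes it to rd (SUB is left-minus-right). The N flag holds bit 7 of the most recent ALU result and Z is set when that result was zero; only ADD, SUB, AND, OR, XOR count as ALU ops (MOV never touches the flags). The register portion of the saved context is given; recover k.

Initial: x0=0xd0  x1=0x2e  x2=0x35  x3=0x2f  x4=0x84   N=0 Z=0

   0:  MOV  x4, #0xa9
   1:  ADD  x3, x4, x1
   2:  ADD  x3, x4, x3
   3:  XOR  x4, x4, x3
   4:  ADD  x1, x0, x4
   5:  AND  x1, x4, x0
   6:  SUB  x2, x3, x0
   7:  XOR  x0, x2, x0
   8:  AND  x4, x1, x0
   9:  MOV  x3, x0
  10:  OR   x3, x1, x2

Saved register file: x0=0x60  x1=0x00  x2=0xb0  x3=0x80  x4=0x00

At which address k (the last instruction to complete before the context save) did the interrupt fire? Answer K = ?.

after  0: x0=0xd0 x1=0x2e x2=0x35 x3=0x2f x4=0xa9  N=0 Z=0
after  1: x0=0xd0 x1=0x2e x2=0x35 x3=0xd7 x4=0xa9  N=1 Z=0
after  2: x0=0xd0 x1=0x2e x2=0x35 x3=0x80 x4=0xa9  N=1 Z=0
after  3: x0=0xd0 x1=0x2e x2=0x35 x3=0x80 x4=0x29  N=0 Z=0
after  4: x0=0xd0 x1=0xf9 x2=0x35 x3=0x80 x4=0x29  N=1 Z=0
after  5: x0=0xd0 x1=0x00 x2=0x35 x3=0x80 x4=0x29  N=0 Z=1
after  6: x0=0xd0 x1=0x00 x2=0xb0 x3=0x80 x4=0x29  N=1 Z=0
after  7: x0=0x60 x1=0x00 x2=0xb0 x3=0x80 x4=0x29  N=0 Z=0
after  8: x0=0x60 x1=0x00 x2=0xb0 x3=0x80 x4=0x00  N=0 Z=1
-- IRQ taken; context saved, return-PC = 9 --

K = 8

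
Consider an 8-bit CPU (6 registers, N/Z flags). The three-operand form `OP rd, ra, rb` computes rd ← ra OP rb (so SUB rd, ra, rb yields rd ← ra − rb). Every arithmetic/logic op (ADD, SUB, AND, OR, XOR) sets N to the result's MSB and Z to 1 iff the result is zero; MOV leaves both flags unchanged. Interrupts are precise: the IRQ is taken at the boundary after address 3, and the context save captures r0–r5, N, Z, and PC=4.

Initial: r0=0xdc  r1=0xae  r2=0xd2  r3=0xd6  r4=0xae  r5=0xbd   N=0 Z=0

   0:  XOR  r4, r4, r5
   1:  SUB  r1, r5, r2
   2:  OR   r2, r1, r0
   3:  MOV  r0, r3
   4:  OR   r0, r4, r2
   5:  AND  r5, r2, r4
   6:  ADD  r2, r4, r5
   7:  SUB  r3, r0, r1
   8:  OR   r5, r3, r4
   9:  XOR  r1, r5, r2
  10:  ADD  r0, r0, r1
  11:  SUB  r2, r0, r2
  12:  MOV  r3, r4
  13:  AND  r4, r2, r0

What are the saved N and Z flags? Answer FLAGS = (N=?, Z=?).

after  0: r0=0xdc r1=0xae r2=0xd2 r3=0xd6 r4=0x13 r5=0xbd  N=0 Z=0
after  1: r0=0xdc r1=0xeb r2=0xd2 r3=0xd6 r4=0x13 r5=0xbd  N=1 Z=0
after  2: r0=0xdc r1=0xeb r2=0xff r3=0xd6 r4=0x13 r5=0xbd  N=1 Z=0
after  3: r0=0xd6 r1=0xeb r2=0xff r3=0xd6 r4=0x13 r5=0xbd  N=1 Z=0
-- IRQ taken; context saved, return-PC = 4 --

FLAGS = (N=1, Z=0)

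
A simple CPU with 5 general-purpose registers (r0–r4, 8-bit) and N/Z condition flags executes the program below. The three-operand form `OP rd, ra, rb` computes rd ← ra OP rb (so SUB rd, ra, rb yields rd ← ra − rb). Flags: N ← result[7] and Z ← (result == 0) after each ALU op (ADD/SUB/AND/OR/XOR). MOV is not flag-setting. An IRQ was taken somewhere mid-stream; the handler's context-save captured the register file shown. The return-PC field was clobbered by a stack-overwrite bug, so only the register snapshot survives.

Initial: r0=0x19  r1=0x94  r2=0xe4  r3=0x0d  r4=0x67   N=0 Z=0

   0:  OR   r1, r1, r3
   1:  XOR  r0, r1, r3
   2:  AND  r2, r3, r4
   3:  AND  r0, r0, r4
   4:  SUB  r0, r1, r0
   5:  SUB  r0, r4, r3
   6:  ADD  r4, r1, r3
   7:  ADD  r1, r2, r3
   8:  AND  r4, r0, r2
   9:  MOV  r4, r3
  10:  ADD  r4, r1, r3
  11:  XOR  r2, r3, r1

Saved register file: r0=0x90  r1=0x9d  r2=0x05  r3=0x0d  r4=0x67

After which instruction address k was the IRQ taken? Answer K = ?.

K = 2

after  0: r0=0x19 r1=0x9d r2=0xe4 r3=0x0d r4=0x67  N=1 Z=0
after  1: r0=0x90 r1=0x9d r2=0xe4 r3=0x0d r4=0x67  N=1 Z=0
after  2: r0=0x90 r1=0x9d r2=0x05 r3=0x0d r4=0x67  N=0 Z=0
-- IRQ taken; context saved, return-PC = 3 --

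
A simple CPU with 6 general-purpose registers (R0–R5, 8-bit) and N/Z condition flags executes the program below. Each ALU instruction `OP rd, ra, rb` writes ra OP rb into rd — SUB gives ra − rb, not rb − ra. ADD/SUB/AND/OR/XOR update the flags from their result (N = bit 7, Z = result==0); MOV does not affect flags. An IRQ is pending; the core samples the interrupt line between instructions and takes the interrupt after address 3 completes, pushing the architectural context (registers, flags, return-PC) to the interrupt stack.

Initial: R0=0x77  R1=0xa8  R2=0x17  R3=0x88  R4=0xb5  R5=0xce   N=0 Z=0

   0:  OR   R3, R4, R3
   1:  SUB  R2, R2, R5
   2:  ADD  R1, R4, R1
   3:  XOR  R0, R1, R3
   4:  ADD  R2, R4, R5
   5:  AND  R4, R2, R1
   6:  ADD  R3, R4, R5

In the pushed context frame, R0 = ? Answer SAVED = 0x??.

SAVED = 0xe0

after  0: R0=0x77 R1=0xa8 R2=0x17 R3=0xbd R4=0xb5 R5=0xce  N=1 Z=0
after  1: R0=0x77 R1=0xa8 R2=0x49 R3=0xbd R4=0xb5 R5=0xce  N=0 Z=0
after  2: R0=0x77 R1=0x5d R2=0x49 R3=0xbd R4=0xb5 R5=0xce  N=0 Z=0
after  3: R0=0xe0 R1=0x5d R2=0x49 R3=0xbd R4=0xb5 R5=0xce  N=1 Z=0
-- IRQ taken; context saved, return-PC = 4 --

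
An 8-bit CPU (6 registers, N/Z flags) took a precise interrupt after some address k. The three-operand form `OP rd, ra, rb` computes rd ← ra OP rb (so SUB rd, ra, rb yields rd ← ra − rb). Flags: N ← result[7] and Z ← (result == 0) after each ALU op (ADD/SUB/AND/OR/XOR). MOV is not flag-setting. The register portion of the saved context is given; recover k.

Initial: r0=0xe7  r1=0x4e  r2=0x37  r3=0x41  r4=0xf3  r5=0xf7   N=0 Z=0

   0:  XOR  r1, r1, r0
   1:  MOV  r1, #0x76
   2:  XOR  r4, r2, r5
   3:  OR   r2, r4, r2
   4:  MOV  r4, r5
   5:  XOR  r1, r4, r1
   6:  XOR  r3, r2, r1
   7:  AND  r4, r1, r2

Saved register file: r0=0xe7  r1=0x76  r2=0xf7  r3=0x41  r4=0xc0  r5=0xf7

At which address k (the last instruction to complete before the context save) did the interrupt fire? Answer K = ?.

K = 3

after  0: r0=0xe7 r1=0xa9 r2=0x37 r3=0x41 r4=0xf3 r5=0xf7  N=1 Z=0
after  1: r0=0xe7 r1=0x76 r2=0x37 r3=0x41 r4=0xf3 r5=0xf7  N=1 Z=0
after  2: r0=0xe7 r1=0x76 r2=0x37 r3=0x41 r4=0xc0 r5=0xf7  N=1 Z=0
after  3: r0=0xe7 r1=0x76 r2=0xf7 r3=0x41 r4=0xc0 r5=0xf7  N=1 Z=0
-- IRQ taken; context saved, return-PC = 4 --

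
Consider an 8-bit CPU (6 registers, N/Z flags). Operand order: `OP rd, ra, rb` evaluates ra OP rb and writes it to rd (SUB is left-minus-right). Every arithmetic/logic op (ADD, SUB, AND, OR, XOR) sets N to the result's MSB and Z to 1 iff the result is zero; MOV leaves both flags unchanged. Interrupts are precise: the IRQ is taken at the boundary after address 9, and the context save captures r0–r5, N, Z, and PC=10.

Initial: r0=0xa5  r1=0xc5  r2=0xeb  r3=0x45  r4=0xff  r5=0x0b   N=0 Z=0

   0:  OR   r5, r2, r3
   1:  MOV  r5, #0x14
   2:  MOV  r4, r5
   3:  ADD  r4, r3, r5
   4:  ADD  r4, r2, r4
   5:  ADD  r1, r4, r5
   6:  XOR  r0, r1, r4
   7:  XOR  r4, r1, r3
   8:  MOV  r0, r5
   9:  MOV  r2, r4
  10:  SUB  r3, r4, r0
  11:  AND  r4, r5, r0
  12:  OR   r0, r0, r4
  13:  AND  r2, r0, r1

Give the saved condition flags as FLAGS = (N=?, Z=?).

FLAGS = (N=0, Z=0)

after  0: r0=0xa5 r1=0xc5 r2=0xeb r3=0x45 r4=0xff r5=0xef  N=1 Z=0
after  1: r0=0xa5 r1=0xc5 r2=0xeb r3=0x45 r4=0xff r5=0x14  N=1 Z=0
after  2: r0=0xa5 r1=0xc5 r2=0xeb r3=0x45 r4=0x14 r5=0x14  N=1 Z=0
after  3: r0=0xa5 r1=0xc5 r2=0xeb r3=0x45 r4=0x59 r5=0x14  N=0 Z=0
after  4: r0=0xa5 r1=0xc5 r2=0xeb r3=0x45 r4=0x44 r5=0x14  N=0 Z=0
after  5: r0=0xa5 r1=0x58 r2=0xeb r3=0x45 r4=0x44 r5=0x14  N=0 Z=0
after  6: r0=0x1c r1=0x58 r2=0xeb r3=0x45 r4=0x44 r5=0x14  N=0 Z=0
after  7: r0=0x1c r1=0x58 r2=0xeb r3=0x45 r4=0x1d r5=0x14  N=0 Z=0
after  8: r0=0x14 r1=0x58 r2=0xeb r3=0x45 r4=0x1d r5=0x14  N=0 Z=0
after  9: r0=0x14 r1=0x58 r2=0x1d r3=0x45 r4=0x1d r5=0x14  N=0 Z=0
-- IRQ taken; context saved, return-PC = 10 --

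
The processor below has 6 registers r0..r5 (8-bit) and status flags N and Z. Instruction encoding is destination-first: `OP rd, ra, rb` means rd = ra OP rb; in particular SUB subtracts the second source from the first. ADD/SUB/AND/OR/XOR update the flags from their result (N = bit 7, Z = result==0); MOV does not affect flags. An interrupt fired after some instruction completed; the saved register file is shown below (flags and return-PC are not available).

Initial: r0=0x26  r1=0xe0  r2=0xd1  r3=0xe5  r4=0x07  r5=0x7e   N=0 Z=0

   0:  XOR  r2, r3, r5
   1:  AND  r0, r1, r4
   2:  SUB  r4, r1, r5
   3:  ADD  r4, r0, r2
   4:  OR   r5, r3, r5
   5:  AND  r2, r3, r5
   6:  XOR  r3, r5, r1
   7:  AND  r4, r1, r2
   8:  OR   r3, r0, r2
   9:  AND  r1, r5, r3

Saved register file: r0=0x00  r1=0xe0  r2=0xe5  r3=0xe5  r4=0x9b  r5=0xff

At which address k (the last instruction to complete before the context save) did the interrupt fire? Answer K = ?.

K = 5

after  0: r0=0x26 r1=0xe0 r2=0x9b r3=0xe5 r4=0x07 r5=0x7e  N=1 Z=0
after  1: r0=0x00 r1=0xe0 r2=0x9b r3=0xe5 r4=0x07 r5=0x7e  N=0 Z=1
after  2: r0=0x00 r1=0xe0 r2=0x9b r3=0xe5 r4=0x62 r5=0x7e  N=0 Z=0
after  3: r0=0x00 r1=0xe0 r2=0x9b r3=0xe5 r4=0x9b r5=0x7e  N=1 Z=0
after  4: r0=0x00 r1=0xe0 r2=0x9b r3=0xe5 r4=0x9b r5=0xff  N=1 Z=0
after  5: r0=0x00 r1=0xe0 r2=0xe5 r3=0xe5 r4=0x9b r5=0xff  N=1 Z=0
-- IRQ taken; context saved, return-PC = 6 --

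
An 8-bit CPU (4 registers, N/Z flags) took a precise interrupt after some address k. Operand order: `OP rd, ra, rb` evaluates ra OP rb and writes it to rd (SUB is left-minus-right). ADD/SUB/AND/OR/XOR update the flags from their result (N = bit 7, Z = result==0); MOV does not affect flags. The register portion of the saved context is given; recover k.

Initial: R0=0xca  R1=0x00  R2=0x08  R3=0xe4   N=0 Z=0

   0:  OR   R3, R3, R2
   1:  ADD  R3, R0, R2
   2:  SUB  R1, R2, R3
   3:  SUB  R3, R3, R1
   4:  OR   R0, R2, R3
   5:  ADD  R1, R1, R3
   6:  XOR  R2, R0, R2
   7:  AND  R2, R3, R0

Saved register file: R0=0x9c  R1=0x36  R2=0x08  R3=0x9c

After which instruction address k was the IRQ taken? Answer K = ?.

K = 4

after  0: R0=0xca R1=0x00 R2=0x08 R3=0xec  N=1 Z=0
after  1: R0=0xca R1=0x00 R2=0x08 R3=0xd2  N=1 Z=0
after  2: R0=0xca R1=0x36 R2=0x08 R3=0xd2  N=0 Z=0
after  3: R0=0xca R1=0x36 R2=0x08 R3=0x9c  N=1 Z=0
after  4: R0=0x9c R1=0x36 R2=0x08 R3=0x9c  N=1 Z=0
-- IRQ taken; context saved, return-PC = 5 --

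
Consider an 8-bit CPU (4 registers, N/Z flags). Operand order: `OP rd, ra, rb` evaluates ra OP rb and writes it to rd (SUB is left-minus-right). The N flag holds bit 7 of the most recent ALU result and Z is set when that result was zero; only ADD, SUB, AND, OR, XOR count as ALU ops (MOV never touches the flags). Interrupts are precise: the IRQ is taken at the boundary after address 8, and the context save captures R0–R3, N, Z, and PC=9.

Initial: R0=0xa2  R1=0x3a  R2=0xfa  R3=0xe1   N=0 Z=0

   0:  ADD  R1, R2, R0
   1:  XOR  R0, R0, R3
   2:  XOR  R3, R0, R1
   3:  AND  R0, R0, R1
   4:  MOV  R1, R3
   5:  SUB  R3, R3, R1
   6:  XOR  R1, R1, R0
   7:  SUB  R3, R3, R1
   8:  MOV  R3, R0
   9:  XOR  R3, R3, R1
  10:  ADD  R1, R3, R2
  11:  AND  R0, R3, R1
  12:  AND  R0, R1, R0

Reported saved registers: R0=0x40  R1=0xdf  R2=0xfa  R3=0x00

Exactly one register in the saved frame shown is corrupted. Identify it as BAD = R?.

BAD = R0

after  0: R0=0xa2 R1=0x9c R2=0xfa R3=0xe1  N=1 Z=0
after  1: R0=0x43 R1=0x9c R2=0xfa R3=0xe1  N=0 Z=0
after  2: R0=0x43 R1=0x9c R2=0xfa R3=0xdf  N=1 Z=0
after  3: R0=0x00 R1=0x9c R2=0xfa R3=0xdf  N=0 Z=1
after  4: R0=0x00 R1=0xdf R2=0xfa R3=0xdf  N=0 Z=1
after  5: R0=0x00 R1=0xdf R2=0xfa R3=0x00  N=0 Z=1
after  6: R0=0x00 R1=0xdf R2=0xfa R3=0x00  N=1 Z=0
after  7: R0=0x00 R1=0xdf R2=0xfa R3=0x21  N=0 Z=0
after  8: R0=0x00 R1=0xdf R2=0xfa R3=0x00  N=0 Z=0
-- IRQ taken; context saved, return-PC = 9 --
mismatch: R0: reported 0x40 vs actual 0x00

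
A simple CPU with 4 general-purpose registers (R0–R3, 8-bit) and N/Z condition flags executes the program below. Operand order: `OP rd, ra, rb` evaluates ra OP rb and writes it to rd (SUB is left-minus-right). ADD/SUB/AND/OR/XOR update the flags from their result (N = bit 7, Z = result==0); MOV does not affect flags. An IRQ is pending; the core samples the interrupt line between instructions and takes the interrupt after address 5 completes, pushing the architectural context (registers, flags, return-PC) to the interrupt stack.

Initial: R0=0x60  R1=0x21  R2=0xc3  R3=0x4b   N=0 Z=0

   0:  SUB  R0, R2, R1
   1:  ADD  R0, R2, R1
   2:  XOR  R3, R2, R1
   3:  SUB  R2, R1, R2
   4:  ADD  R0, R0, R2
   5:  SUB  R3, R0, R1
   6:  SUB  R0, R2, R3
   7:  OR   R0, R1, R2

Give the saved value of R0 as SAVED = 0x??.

SAVED = 0x42

after  0: R0=0xa2 R1=0x21 R2=0xc3 R3=0x4b  N=1 Z=0
after  1: R0=0xe4 R1=0x21 R2=0xc3 R3=0x4b  N=1 Z=0
after  2: R0=0xe4 R1=0x21 R2=0xc3 R3=0xe2  N=1 Z=0
after  3: R0=0xe4 R1=0x21 R2=0x5e R3=0xe2  N=0 Z=0
after  4: R0=0x42 R1=0x21 R2=0x5e R3=0xe2  N=0 Z=0
after  5: R0=0x42 R1=0x21 R2=0x5e R3=0x21  N=0 Z=0
-- IRQ taken; context saved, return-PC = 6 --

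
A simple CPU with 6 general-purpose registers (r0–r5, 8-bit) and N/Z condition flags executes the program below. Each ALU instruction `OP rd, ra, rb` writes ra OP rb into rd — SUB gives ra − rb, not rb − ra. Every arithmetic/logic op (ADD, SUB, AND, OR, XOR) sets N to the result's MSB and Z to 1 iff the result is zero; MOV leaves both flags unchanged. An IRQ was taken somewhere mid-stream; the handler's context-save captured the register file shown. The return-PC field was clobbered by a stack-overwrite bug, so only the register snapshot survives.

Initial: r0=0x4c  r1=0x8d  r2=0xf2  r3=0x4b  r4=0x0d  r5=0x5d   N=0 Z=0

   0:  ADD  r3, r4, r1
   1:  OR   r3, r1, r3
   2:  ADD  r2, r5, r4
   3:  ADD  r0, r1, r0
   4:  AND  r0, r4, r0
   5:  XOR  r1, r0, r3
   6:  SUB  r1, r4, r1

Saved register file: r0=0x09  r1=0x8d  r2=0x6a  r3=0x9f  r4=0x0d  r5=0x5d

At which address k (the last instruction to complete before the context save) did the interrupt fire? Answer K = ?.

K = 4

after  0: r0=0x4c r1=0x8d r2=0xf2 r3=0x9a r4=0x0d r5=0x5d  N=1 Z=0
after  1: r0=0x4c r1=0x8d r2=0xf2 r3=0x9f r4=0x0d r5=0x5d  N=1 Z=0
after  2: r0=0x4c r1=0x8d r2=0x6a r3=0x9f r4=0x0d r5=0x5d  N=0 Z=0
after  3: r0=0xd9 r1=0x8d r2=0x6a r3=0x9f r4=0x0d r5=0x5d  N=1 Z=0
after  4: r0=0x09 r1=0x8d r2=0x6a r3=0x9f r4=0x0d r5=0x5d  N=0 Z=0
-- IRQ taken; context saved, return-PC = 5 --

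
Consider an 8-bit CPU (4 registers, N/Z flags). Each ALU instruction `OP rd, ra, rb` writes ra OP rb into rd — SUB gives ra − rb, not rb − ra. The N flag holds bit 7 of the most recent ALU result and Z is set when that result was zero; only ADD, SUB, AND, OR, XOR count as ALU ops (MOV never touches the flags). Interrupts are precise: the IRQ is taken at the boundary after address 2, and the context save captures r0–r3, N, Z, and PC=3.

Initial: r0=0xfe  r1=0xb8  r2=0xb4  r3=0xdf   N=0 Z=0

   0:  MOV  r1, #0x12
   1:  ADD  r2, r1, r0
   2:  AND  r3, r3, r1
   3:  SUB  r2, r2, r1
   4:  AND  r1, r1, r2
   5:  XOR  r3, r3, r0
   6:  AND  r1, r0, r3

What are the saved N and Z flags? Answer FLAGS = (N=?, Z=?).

after  0: r0=0xfe r1=0x12 r2=0xb4 r3=0xdf  N=0 Z=0
after  1: r0=0xfe r1=0x12 r2=0x10 r3=0xdf  N=0 Z=0
after  2: r0=0xfe r1=0x12 r2=0x10 r3=0x12  N=0 Z=0
-- IRQ taken; context saved, return-PC = 3 --

FLAGS = (N=0, Z=0)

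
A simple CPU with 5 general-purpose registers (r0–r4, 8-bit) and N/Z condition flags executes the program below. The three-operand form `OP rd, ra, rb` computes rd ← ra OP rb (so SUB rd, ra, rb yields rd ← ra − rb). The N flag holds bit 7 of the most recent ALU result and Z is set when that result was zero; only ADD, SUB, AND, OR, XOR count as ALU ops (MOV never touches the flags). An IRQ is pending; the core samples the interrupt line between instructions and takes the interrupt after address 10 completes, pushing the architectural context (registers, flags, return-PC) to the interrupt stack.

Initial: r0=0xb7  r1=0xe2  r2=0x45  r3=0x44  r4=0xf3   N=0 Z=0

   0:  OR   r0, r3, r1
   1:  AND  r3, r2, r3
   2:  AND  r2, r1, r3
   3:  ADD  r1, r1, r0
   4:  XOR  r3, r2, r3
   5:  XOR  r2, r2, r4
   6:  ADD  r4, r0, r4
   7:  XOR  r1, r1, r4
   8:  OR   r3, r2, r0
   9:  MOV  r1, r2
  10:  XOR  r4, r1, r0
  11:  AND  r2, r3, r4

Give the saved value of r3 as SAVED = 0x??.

after  0: r0=0xe6 r1=0xe2 r2=0x45 r3=0x44 r4=0xf3  N=1 Z=0
after  1: r0=0xe6 r1=0xe2 r2=0x45 r3=0x44 r4=0xf3  N=0 Z=0
after  2: r0=0xe6 r1=0xe2 r2=0x40 r3=0x44 r4=0xf3  N=0 Z=0
after  3: r0=0xe6 r1=0xc8 r2=0x40 r3=0x44 r4=0xf3  N=1 Z=0
after  4: r0=0xe6 r1=0xc8 r2=0x40 r3=0x04 r4=0xf3  N=0 Z=0
after  5: r0=0xe6 r1=0xc8 r2=0xb3 r3=0x04 r4=0xf3  N=1 Z=0
after  6: r0=0xe6 r1=0xc8 r2=0xb3 r3=0x04 r4=0xd9  N=1 Z=0
after  7: r0=0xe6 r1=0x11 r2=0xb3 r3=0x04 r4=0xd9  N=0 Z=0
after  8: r0=0xe6 r1=0x11 r2=0xb3 r3=0xf7 r4=0xd9  N=1 Z=0
after  9: r0=0xe6 r1=0xb3 r2=0xb3 r3=0xf7 r4=0xd9  N=1 Z=0
after 10: r0=0xe6 r1=0xb3 r2=0xb3 r3=0xf7 r4=0x55  N=0 Z=0
-- IRQ taken; context saved, return-PC = 11 --

SAVED = 0xf7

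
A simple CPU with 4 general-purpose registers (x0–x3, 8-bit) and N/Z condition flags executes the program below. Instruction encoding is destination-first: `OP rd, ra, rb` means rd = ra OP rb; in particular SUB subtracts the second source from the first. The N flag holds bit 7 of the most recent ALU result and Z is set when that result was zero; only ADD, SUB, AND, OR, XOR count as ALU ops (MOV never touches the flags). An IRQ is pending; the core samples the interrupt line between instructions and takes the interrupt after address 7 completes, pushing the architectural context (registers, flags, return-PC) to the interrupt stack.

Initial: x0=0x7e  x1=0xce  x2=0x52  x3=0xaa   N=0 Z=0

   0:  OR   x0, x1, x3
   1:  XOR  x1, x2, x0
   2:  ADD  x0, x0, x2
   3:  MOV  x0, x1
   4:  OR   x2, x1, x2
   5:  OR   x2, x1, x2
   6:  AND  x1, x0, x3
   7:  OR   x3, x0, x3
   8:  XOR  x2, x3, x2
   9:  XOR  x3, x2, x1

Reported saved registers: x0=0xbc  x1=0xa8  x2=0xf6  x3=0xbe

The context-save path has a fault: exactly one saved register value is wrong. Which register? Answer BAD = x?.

after  0: x0=0xee x1=0xce x2=0x52 x3=0xaa  N=1 Z=0
after  1: x0=0xee x1=0xbc x2=0x52 x3=0xaa  N=1 Z=0
after  2: x0=0x40 x1=0xbc x2=0x52 x3=0xaa  N=0 Z=0
after  3: x0=0xbc x1=0xbc x2=0x52 x3=0xaa  N=0 Z=0
after  4: x0=0xbc x1=0xbc x2=0xfe x3=0xaa  N=1 Z=0
after  5: x0=0xbc x1=0xbc x2=0xfe x3=0xaa  N=1 Z=0
after  6: x0=0xbc x1=0xa8 x2=0xfe x3=0xaa  N=1 Z=0
after  7: x0=0xbc x1=0xa8 x2=0xfe x3=0xbe  N=1 Z=0
-- IRQ taken; context saved, return-PC = 8 --
mismatch: x2: reported 0xf6 vs actual 0xfe

BAD = x2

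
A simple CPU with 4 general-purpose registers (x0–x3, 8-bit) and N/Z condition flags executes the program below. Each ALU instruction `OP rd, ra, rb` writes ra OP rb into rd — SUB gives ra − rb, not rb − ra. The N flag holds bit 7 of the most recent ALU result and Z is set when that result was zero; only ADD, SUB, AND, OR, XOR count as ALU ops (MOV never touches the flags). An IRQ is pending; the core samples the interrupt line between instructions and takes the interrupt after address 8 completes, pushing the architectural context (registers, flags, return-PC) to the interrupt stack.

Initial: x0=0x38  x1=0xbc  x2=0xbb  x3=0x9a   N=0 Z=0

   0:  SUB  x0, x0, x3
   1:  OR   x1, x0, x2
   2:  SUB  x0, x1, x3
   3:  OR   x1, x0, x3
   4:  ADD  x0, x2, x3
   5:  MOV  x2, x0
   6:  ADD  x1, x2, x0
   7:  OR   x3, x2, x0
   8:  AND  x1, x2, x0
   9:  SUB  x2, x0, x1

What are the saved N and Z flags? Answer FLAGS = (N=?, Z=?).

after  0: x0=0x9e x1=0xbc x2=0xbb x3=0x9a  N=1 Z=0
after  1: x0=0x9e x1=0xbf x2=0xbb x3=0x9a  N=1 Z=0
after  2: x0=0x25 x1=0xbf x2=0xbb x3=0x9a  N=0 Z=0
after  3: x0=0x25 x1=0xbf x2=0xbb x3=0x9a  N=1 Z=0
after  4: x0=0x55 x1=0xbf x2=0xbb x3=0x9a  N=0 Z=0
after  5: x0=0x55 x1=0xbf x2=0x55 x3=0x9a  N=0 Z=0
after  6: x0=0x55 x1=0xaa x2=0x55 x3=0x9a  N=1 Z=0
after  7: x0=0x55 x1=0xaa x2=0x55 x3=0x55  N=0 Z=0
after  8: x0=0x55 x1=0x55 x2=0x55 x3=0x55  N=0 Z=0
-- IRQ taken; context saved, return-PC = 9 --

FLAGS = (N=0, Z=0)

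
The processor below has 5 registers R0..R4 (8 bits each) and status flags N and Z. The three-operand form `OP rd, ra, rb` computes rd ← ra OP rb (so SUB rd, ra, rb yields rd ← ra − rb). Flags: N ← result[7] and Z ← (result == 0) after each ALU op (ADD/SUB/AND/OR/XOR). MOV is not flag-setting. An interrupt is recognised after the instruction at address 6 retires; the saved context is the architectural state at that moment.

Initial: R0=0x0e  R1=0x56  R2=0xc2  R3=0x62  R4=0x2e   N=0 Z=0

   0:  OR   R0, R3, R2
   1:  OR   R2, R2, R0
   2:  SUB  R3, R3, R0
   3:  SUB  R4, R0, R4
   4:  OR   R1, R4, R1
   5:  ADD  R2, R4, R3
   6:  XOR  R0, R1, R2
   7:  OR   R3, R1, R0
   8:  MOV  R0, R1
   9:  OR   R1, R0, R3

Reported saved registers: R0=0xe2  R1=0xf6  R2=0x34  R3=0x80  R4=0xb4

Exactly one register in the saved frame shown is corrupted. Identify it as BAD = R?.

BAD = R0

after  0: R0=0xe2 R1=0x56 R2=0xc2 R3=0x62 R4=0x2e  N=1 Z=0
after  1: R0=0xe2 R1=0x56 R2=0xe2 R3=0x62 R4=0x2e  N=1 Z=0
after  2: R0=0xe2 R1=0x56 R2=0xe2 R3=0x80 R4=0x2e  N=1 Z=0
after  3: R0=0xe2 R1=0x56 R2=0xe2 R3=0x80 R4=0xb4  N=1 Z=0
after  4: R0=0xe2 R1=0xf6 R2=0xe2 R3=0x80 R4=0xb4  N=1 Z=0
after  5: R0=0xe2 R1=0xf6 R2=0x34 R3=0x80 R4=0xb4  N=0 Z=0
after  6: R0=0xc2 R1=0xf6 R2=0x34 R3=0x80 R4=0xb4  N=1 Z=0
-- IRQ taken; context saved, return-PC = 7 --
mismatch: R0: reported 0xe2 vs actual 0xc2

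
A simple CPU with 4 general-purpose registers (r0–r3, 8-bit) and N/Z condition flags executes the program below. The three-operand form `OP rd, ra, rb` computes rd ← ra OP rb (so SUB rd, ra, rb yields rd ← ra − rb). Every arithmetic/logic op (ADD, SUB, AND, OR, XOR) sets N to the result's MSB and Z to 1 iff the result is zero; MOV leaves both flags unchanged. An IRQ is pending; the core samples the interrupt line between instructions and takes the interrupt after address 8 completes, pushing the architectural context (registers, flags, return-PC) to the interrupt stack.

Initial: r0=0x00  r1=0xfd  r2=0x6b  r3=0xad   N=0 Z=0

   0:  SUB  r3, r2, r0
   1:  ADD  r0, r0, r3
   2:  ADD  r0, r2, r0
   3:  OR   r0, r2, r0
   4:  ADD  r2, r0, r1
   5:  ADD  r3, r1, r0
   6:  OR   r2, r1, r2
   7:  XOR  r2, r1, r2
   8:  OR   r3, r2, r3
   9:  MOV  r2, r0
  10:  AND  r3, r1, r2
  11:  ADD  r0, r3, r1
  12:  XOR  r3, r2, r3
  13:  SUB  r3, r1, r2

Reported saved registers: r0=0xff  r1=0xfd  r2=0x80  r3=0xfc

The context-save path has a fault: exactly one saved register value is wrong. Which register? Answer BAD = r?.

BAD = r2

after  0: r0=0x00 r1=0xfd r2=0x6b r3=0x6b  N=0 Z=0
after  1: r0=0x6b r1=0xfd r2=0x6b r3=0x6b  N=0 Z=0
after  2: r0=0xd6 r1=0xfd r2=0x6b r3=0x6b  N=1 Z=0
after  3: r0=0xff r1=0xfd r2=0x6b r3=0x6b  N=1 Z=0
after  4: r0=0xff r1=0xfd r2=0xfc r3=0x6b  N=1 Z=0
after  5: r0=0xff r1=0xfd r2=0xfc r3=0xfc  N=1 Z=0
after  6: r0=0xff r1=0xfd r2=0xfd r3=0xfc  N=1 Z=0
after  7: r0=0xff r1=0xfd r2=0x00 r3=0xfc  N=0 Z=1
after  8: r0=0xff r1=0xfd r2=0x00 r3=0xfc  N=1 Z=0
-- IRQ taken; context saved, return-PC = 9 --
mismatch: r2: reported 0x80 vs actual 0x00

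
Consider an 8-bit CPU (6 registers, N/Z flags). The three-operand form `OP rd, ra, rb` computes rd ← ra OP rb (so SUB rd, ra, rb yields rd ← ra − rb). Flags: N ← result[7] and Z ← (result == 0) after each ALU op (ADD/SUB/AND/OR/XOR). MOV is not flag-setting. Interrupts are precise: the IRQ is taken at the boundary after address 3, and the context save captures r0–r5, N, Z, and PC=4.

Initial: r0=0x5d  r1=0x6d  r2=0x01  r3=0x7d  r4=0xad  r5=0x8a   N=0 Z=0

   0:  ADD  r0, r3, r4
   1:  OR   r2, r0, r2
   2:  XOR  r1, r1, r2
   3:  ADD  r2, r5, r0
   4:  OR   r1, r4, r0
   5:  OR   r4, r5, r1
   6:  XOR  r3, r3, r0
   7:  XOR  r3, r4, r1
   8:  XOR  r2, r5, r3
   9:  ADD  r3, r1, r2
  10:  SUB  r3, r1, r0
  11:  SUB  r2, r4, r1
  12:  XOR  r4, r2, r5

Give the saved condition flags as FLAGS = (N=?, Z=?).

after  0: r0=0x2a r1=0x6d r2=0x01 r3=0x7d r4=0xad r5=0x8a  N=0 Z=0
after  1: r0=0x2a r1=0x6d r2=0x2b r3=0x7d r4=0xad r5=0x8a  N=0 Z=0
after  2: r0=0x2a r1=0x46 r2=0x2b r3=0x7d r4=0xad r5=0x8a  N=0 Z=0
after  3: r0=0x2a r1=0x46 r2=0xb4 r3=0x7d r4=0xad r5=0x8a  N=1 Z=0
-- IRQ taken; context saved, return-PC = 4 --

FLAGS = (N=1, Z=0)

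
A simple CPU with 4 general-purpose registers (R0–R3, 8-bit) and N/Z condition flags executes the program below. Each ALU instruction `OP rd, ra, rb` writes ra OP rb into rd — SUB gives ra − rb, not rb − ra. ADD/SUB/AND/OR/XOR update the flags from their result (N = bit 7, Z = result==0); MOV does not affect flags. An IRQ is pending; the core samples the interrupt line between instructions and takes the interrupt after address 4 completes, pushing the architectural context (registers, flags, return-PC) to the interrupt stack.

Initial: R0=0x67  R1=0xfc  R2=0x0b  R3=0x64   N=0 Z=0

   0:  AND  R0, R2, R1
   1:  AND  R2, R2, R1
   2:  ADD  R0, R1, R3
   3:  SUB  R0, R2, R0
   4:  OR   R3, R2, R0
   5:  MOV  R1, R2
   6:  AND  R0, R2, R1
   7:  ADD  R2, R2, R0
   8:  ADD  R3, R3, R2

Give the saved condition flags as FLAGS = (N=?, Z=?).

FLAGS = (N=1, Z=0)

after  0: R0=0x08 R1=0xfc R2=0x0b R3=0x64  N=0 Z=0
after  1: R0=0x08 R1=0xfc R2=0x08 R3=0x64  N=0 Z=0
after  2: R0=0x60 R1=0xfc R2=0x08 R3=0x64  N=0 Z=0
after  3: R0=0xa8 R1=0xfc R2=0x08 R3=0x64  N=1 Z=0
after  4: R0=0xa8 R1=0xfc R2=0x08 R3=0xa8  N=1 Z=0
-- IRQ taken; context saved, return-PC = 5 --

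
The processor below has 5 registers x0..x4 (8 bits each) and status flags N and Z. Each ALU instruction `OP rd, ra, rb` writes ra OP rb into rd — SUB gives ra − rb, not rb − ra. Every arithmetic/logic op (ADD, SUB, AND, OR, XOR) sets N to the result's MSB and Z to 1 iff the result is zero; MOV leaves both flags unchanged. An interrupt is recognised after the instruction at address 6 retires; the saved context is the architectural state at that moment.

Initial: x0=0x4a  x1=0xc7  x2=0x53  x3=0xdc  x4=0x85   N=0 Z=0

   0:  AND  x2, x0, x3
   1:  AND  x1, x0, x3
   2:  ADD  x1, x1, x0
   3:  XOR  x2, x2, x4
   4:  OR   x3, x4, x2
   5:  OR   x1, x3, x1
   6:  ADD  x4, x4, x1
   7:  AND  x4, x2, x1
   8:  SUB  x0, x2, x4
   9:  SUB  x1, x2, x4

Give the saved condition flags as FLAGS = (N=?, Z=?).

FLAGS = (N=0, Z=0)

after  0: x0=0x4a x1=0xc7 x2=0x48 x3=0xdc x4=0x85  N=0 Z=0
after  1: x0=0x4a x1=0x48 x2=0x48 x3=0xdc x4=0x85  N=0 Z=0
after  2: x0=0x4a x1=0x92 x2=0x48 x3=0xdc x4=0x85  N=1 Z=0
after  3: x0=0x4a x1=0x92 x2=0xcd x3=0xdc x4=0x85  N=1 Z=0
after  4: x0=0x4a x1=0x92 x2=0xcd x3=0xcd x4=0x85  N=1 Z=0
after  5: x0=0x4a x1=0xdf x2=0xcd x3=0xcd x4=0x85  N=1 Z=0
after  6: x0=0x4a x1=0xdf x2=0xcd x3=0xcd x4=0x64  N=0 Z=0
-- IRQ taken; context saved, return-PC = 7 --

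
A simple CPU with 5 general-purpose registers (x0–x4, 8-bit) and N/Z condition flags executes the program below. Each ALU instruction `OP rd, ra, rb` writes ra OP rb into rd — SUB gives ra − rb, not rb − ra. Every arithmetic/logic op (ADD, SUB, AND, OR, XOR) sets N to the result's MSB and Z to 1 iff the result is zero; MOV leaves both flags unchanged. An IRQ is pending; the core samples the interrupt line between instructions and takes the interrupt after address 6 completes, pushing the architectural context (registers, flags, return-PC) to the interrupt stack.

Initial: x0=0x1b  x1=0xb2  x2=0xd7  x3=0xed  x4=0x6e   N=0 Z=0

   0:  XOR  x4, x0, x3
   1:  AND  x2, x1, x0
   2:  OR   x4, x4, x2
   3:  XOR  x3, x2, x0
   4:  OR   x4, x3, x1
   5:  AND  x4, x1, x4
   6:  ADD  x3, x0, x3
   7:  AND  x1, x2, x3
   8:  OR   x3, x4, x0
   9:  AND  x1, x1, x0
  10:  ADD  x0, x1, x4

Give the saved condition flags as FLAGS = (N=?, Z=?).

FLAGS = (N=0, Z=0)

after  0: x0=0x1b x1=0xb2 x2=0xd7 x3=0xed x4=0xf6  N=1 Z=0
after  1: x0=0x1b x1=0xb2 x2=0x12 x3=0xed x4=0xf6  N=0 Z=0
after  2: x0=0x1b x1=0xb2 x2=0x12 x3=0xed x4=0xf6  N=1 Z=0
after  3: x0=0x1b x1=0xb2 x2=0x12 x3=0x09 x4=0xf6  N=0 Z=0
after  4: x0=0x1b x1=0xb2 x2=0x12 x3=0x09 x4=0xbb  N=1 Z=0
after  5: x0=0x1b x1=0xb2 x2=0x12 x3=0x09 x4=0xb2  N=1 Z=0
after  6: x0=0x1b x1=0xb2 x2=0x12 x3=0x24 x4=0xb2  N=0 Z=0
-- IRQ taken; context saved, return-PC = 7 --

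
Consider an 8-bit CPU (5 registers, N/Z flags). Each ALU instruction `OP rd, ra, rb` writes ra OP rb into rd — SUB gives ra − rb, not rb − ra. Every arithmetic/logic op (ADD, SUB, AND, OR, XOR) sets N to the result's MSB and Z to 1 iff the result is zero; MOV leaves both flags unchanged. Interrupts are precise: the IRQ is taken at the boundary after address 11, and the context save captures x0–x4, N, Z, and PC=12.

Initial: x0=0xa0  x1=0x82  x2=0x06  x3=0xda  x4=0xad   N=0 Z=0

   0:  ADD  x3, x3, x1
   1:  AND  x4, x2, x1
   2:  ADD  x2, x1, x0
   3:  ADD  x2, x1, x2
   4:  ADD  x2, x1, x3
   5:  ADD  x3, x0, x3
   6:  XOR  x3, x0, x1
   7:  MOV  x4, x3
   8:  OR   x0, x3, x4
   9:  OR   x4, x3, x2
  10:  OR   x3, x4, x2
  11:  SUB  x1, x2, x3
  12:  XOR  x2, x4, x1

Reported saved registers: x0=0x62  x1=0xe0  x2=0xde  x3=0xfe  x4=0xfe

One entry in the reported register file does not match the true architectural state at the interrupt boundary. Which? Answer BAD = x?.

BAD = x0

after  0: x0=0xa0 x1=0x82 x2=0x06 x3=0x5c x4=0xad  N=0 Z=0
after  1: x0=0xa0 x1=0x82 x2=0x06 x3=0x5c x4=0x02  N=0 Z=0
after  2: x0=0xa0 x1=0x82 x2=0x22 x3=0x5c x4=0x02  N=0 Z=0
after  3: x0=0xa0 x1=0x82 x2=0xa4 x3=0x5c x4=0x02  N=1 Z=0
after  4: x0=0xa0 x1=0x82 x2=0xde x3=0x5c x4=0x02  N=1 Z=0
after  5: x0=0xa0 x1=0x82 x2=0xde x3=0xfc x4=0x02  N=1 Z=0
after  6: x0=0xa0 x1=0x82 x2=0xde x3=0x22 x4=0x02  N=0 Z=0
after  7: x0=0xa0 x1=0x82 x2=0xde x3=0x22 x4=0x22  N=0 Z=0
after  8: x0=0x22 x1=0x82 x2=0xde x3=0x22 x4=0x22  N=0 Z=0
after  9: x0=0x22 x1=0x82 x2=0xde x3=0x22 x4=0xfe  N=1 Z=0
after 10: x0=0x22 x1=0x82 x2=0xde x3=0xfe x4=0xfe  N=1 Z=0
after 11: x0=0x22 x1=0xe0 x2=0xde x3=0xfe x4=0xfe  N=1 Z=0
-- IRQ taken; context saved, return-PC = 12 --
mismatch: x0: reported 0x62 vs actual 0x22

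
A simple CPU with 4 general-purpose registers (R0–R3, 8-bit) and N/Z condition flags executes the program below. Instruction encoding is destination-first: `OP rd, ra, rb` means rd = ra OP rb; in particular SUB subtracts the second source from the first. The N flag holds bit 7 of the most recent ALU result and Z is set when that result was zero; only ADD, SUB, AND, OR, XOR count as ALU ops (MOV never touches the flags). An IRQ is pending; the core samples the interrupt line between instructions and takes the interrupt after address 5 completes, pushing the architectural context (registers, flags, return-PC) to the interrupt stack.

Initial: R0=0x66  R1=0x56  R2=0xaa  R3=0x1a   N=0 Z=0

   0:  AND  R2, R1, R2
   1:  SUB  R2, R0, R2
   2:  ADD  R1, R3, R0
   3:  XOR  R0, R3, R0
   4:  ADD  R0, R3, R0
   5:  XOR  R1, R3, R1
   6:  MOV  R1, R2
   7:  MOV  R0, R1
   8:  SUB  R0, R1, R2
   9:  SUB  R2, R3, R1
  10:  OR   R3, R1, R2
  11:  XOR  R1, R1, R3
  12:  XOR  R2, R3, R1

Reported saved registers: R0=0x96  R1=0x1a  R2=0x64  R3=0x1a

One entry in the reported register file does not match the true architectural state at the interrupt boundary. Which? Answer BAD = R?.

BAD = R1

after  0: R0=0x66 R1=0x56 R2=0x02 R3=0x1a  N=0 Z=0
after  1: R0=0x66 R1=0x56 R2=0x64 R3=0x1a  N=0 Z=0
after  2: R0=0x66 R1=0x80 R2=0x64 R3=0x1a  N=1 Z=0
after  3: R0=0x7c R1=0x80 R2=0x64 R3=0x1a  N=0 Z=0
after  4: R0=0x96 R1=0x80 R2=0x64 R3=0x1a  N=1 Z=0
after  5: R0=0x96 R1=0x9a R2=0x64 R3=0x1a  N=1 Z=0
-- IRQ taken; context saved, return-PC = 6 --
mismatch: R1: reported 0x1a vs actual 0x9a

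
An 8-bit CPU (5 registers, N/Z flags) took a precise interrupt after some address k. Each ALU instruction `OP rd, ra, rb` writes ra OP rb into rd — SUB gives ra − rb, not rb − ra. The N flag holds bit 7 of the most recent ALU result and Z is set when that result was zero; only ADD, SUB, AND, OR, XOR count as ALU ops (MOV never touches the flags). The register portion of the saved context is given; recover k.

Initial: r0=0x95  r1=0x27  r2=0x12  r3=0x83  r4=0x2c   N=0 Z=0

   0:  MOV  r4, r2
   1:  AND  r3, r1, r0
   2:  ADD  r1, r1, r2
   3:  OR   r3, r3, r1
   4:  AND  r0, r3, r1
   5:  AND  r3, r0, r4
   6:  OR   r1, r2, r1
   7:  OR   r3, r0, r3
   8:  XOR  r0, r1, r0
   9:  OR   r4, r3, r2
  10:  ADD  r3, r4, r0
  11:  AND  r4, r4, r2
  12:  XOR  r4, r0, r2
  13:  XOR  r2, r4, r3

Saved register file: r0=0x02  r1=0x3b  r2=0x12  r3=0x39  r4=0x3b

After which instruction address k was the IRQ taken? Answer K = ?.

K = 9

after  0: r0=0x95 r1=0x27 r2=0x12 r3=0x83 r4=0x12  N=0 Z=0
after  1: r0=0x95 r1=0x27 r2=0x12 r3=0x05 r4=0x12  N=0 Z=0
after  2: r0=0x95 r1=0x39 r2=0x12 r3=0x05 r4=0x12  N=0 Z=0
after  3: r0=0x95 r1=0x39 r2=0x12 r3=0x3d r4=0x12  N=0 Z=0
after  4: r0=0x39 r1=0x39 r2=0x12 r3=0x3d r4=0x12  N=0 Z=0
after  5: r0=0x39 r1=0x39 r2=0x12 r3=0x10 r4=0x12  N=0 Z=0
after  6: r0=0x39 r1=0x3b r2=0x12 r3=0x10 r4=0x12  N=0 Z=0
after  7: r0=0x39 r1=0x3b r2=0x12 r3=0x39 r4=0x12  N=0 Z=0
after  8: r0=0x02 r1=0x3b r2=0x12 r3=0x39 r4=0x12  N=0 Z=0
after  9: r0=0x02 r1=0x3b r2=0x12 r3=0x39 r4=0x3b  N=0 Z=0
-- IRQ taken; context saved, return-PC = 10 --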